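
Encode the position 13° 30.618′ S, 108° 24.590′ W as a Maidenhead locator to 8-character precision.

DH56tl07

Add 180° to longitude and 90° to latitude: 71.59017, 76.48970.
Field: lon ⌊71.59017/20⌋ = 3 → D; lat ⌊76.48970/10⌋ = 7 → H.
Square: lon ⌊11.59017/2⌋ = 5; lat ⌊6.48970/1⌋ = 6.
Subsquare: lon ⌊1.59017/0.0833333⌋ = 19 → t; lat ⌊0.48970/0.0416667⌋ = 11 → l.
Extended square: lon ⌊0.00683/0.00833333⌋ = 0; lat ⌊0.03137/0.00416667⌋ = 7.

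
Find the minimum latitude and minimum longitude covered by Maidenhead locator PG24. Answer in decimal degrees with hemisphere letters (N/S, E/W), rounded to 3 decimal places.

26.000° S, 124.000° E

Field P=15, G=6: +15·20° lon, +6·10° lat → SW at lon 120°, lat -30°.
Square 2, 4: +2·2° lon, +4·1° lat → SW at lon 124°, lat -26°.
latitude 26.000° S, longitude 124.000° E.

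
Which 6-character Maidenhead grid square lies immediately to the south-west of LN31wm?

LN31vl

Longitude subsquare w = 22; −1 → 21 = v.
Latitude subsquare m = 12; −1 → 11 = l.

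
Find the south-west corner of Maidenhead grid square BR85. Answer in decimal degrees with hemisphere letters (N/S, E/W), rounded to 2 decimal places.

Field B=1, R=17: +1·20° lon, +17·10° lat → SW at lon -160°, lat 80°.
Square 8, 5: +8·2° lon, +5·1° lat → SW at lon -144°, lat 85°.
latitude 85.00° N, longitude 144.00° W.

85.00° N, 144.00° W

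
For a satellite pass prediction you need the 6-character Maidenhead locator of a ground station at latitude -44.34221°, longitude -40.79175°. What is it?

GE95op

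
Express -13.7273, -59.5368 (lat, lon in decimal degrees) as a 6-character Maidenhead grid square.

Shift to the Maidenhead origin (180°W, 90°S): lon 120.4632, lat 76.2727.
Field: lon ⌊120.4632/20⌋ = 6 → G; lat ⌊76.2727/10⌋ = 7 → H.
Square: lon ⌊0.4632/2⌋ = 0; lat ⌊6.2727/1⌋ = 6.
Subsquare: lon ⌊0.4632/0.0833333⌋ = 5 → f; lat ⌊0.2727/0.0416667⌋ = 6 → g.

GH06fg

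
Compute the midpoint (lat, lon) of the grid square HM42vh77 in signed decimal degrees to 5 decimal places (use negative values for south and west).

32.32292, -30.18750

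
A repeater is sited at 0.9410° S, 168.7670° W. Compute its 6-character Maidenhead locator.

AI59ob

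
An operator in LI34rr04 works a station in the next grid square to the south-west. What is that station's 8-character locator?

LI34qr93

Longitude extended square 0; −1 → -1, wraps to 9, carry into subsquare.
Longitude subsquare r = 17; −1 → 16 = q.
Latitude extended square 4; −1 → 3.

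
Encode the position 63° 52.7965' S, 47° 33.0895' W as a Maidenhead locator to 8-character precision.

GC66fc38

Shift to the Maidenhead origin (180°W, 90°S): lon 132.44851, lat 26.12006.
Field: 132.44851/20 → 6 → G, 26.12006/10 → 2 → C; chars GC.
Square: 12.44851/2 → 6, 6.12006/1 → 6; chars 66.
Subsquare: 0.44851/0.0833333 → 5 → f, 0.12006/0.0416667 → 2 → c; chars fc.
Extended square: 0.03184/0.00833333 → 3, 0.03672/0.00416667 → 8; chars 38.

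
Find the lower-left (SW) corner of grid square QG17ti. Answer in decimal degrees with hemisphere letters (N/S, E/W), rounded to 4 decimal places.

22.6667° S, 143.5833° E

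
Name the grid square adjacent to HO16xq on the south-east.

Longitude subsquare x = 23; +1 → 24, wraps to 0 = a, carry into square.
Longitude square 1; +1 → 2.
Latitude subsquare q = 16; −1 → 15 = p.

HO26ap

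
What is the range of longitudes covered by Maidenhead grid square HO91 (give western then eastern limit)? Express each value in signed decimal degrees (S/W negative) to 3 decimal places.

Field H=7, O=14: +7·20° lon, +14·10° lat → SW at lon -40°, lat 50°.
Square 9, 1: +9·2° lon, +1·1° lat → SW at lon -22°, lat 51°.
Cell spans 2° lon × 1° lat.
west -22.000, east -20.000.

-22.000, -20.000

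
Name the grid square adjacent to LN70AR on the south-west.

LN60xq

Longitude subsquare a = 0; −1 → -1, wraps to 23 = x, carry into square.
Longitude square 7; −1 → 6.
Latitude subsquare r = 17; −1 → 16 = q.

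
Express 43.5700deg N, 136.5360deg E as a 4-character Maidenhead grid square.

Shift to the Maidenhead origin (180°W, 90°S): lon 316.54, lat 133.57.
Field: lon ⌊316.54/20⌋ = 15 → P; lat ⌊133.57/10⌋ = 13 → N.
Square: lon ⌊16.54/2⌋ = 8; lat ⌊3.57/1⌋ = 3.

PN83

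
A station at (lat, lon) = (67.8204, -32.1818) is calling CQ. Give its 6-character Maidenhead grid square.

HP37vt

Add 180° to longitude and 90° to latitude: 147.8182, 157.8204.
Field (20°×10°, letters A–R): lon ⌊147.8182/20⌋ = 7 → H; lat ⌊157.8204/10⌋ = 15 → P.
Square (2°×1°, digits 0–9): lon ⌊7.8182/2⌋ = 3; lat ⌊7.8204/1⌋ = 7.
Subsquare (5′×2.5′, letters a–x): lon ⌊1.8182/0.0833333⌋ = 21 → v; lat ⌊0.8204/0.0416667⌋ = 19 → t.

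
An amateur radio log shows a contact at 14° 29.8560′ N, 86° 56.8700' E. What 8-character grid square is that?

Add 180° to longitude and 90° to latitude: 266.94783, 104.49760.
Field: lon ⌊266.94783/20⌋ = 13 → N; lat ⌊104.49760/10⌋ = 10 → K.
Square: lon ⌊6.94783/2⌋ = 3; lat ⌊4.49760/1⌋ = 4.
Subsquare: lon ⌊0.94783/0.0833333⌋ = 11 → l; lat ⌊0.49760/0.0416667⌋ = 11 → l.
Extended square: lon ⌊0.03117/0.00833333⌋ = 3; lat ⌊0.03927/0.00416667⌋ = 9.

NK34ll39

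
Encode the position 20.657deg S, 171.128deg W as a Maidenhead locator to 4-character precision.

AG49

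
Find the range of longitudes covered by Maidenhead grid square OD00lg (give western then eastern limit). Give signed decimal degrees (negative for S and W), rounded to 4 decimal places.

Field O=14, D=3: +14·20° lon, +3·10° lat → SW at lon 100°, lat -60°.
Square 0, 0: +0·2° lon, +0·1° lat → SW at lon 100°, lat -60°.
Subsquare l=11, g=6: +11·0.0833333° lon, +6·0.0416667° lat → SW at lon 100.917°, lat -59.75°.
Cell spans 0.0833333° lon × 0.0416667° lat.
west 100.9167, east 101.0000.

100.9167, 101.0000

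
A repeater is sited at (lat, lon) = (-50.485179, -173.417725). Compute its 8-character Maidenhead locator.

AD39gm93

Shift to the Maidenhead origin (180°W, 90°S): lon 6.58228, lat 39.51482.
Field: lon ⌊6.58228/20⌋ = 0 → A; lat ⌊39.51482/10⌋ = 3 → D.
Square: lon ⌊6.58228/2⌋ = 3; lat ⌊9.51482/1⌋ = 9.
Subsquare: lon ⌊0.58228/0.0833333⌋ = 6 → g; lat ⌊0.51482/0.0416667⌋ = 12 → m.
Extended square: lon ⌊0.08228/0.00833333⌋ = 9; lat ⌊0.01482/0.00416667⌋ = 3.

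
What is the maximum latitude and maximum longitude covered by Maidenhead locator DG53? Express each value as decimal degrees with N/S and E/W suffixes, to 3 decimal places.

26.000° S, 108.000° W

Field D=3, G=6: +3·20° lon, +6·10° lat → SW at lon -120°, lat -30°.
Square 5, 3: +5·2° lon, +3·1° lat → SW at lon -110°, lat -27°.
Cell spans 2° lon × 1° lat. NE corner is SW corner plus one full cell.
latitude 26.000° S, longitude 108.000° W.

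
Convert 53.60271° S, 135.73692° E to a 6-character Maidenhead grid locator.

PD76uj

Shift to the Maidenhead origin (180°W, 90°S): lon 315.7369, lat 36.3973.
Field (20°×10°, letters A–R): 315.7369/20 → 15 → P, 36.3973/10 → 3 → D; chars PD.
Square (2°×1°, digits 0–9): 15.7369/2 → 7, 6.3973/1 → 6; chars 76.
Subsquare (5′×2.5′, letters a–x): 1.7369/0.0833333 → 20 → u, 0.3973/0.0416667 → 9 → j; chars uj.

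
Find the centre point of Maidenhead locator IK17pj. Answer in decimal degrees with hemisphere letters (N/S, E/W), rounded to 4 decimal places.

Field I=8, K=10: +8·20° lon, +10·10° lat → SW at lon -20°, lat 10°.
Square 1, 7: +1·2° lon, +7·1° lat → SW at lon -18°, lat 17°.
Subsquare p=15, j=9: +15·0.0833333° lon, +9·0.0416667° lat → SW at lon -16.75°, lat 17.375°.
Cell spans 0.0833333° lon × 0.0416667° lat. Centre is SW corner plus half of each.
latitude 17.3958° N, longitude 16.7083° W.

17.3958° N, 16.7083° W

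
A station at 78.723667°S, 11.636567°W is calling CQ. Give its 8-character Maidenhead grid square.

IB41eg36

Shift to the Maidenhead origin (180°W, 90°S): lon 168.36343, lat 11.27633.
Field: lon ⌊168.36343/20⌋ = 8 → I; lat ⌊11.27633/10⌋ = 1 → B.
Square: lon ⌊8.36343/2⌋ = 4; lat ⌊1.27633/1⌋ = 1.
Subsquare: lon ⌊0.36343/0.0833333⌋ = 4 → e; lat ⌊0.27633/0.0416667⌋ = 6 → g.
Extended square: lon ⌊0.03010/0.00833333⌋ = 3; lat ⌊0.02633/0.00416667⌋ = 6.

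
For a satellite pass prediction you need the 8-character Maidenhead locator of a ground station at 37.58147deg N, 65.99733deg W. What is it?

FM77an09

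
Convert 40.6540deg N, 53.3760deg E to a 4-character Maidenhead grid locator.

LN60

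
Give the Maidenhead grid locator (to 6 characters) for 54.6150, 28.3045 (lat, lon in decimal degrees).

KO44do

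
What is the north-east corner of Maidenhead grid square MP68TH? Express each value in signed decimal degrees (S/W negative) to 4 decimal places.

68.3333, 73.6667

Field M=12, P=15: +12·20° lon, +15·10° lat → SW at lon 60°, lat 60°.
Square 6, 8: +6·2° lon, +8·1° lat → SW at lon 72°, lat 68°.
Subsquare t=19, h=7: +19·0.0833333° lon, +7·0.0416667° lat → SW at lon 73.5833°, lat 68.2917°.
Cell spans 0.0833333° lon × 0.0416667° lat. NE corner is SW corner plus one full cell.
latitude 68.3333, longitude 73.6667.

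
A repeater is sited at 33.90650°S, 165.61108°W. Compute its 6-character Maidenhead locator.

Shift to the Maidenhead origin (180°W, 90°S): lon 14.3889, lat 56.0935.
Field (20°×10°, letters A–R): lon ⌊14.3889/20⌋ = 0 → A; lat ⌊56.0935/10⌋ = 5 → F.
Square (2°×1°, digits 0–9): lon ⌊14.3889/2⌋ = 7; lat ⌊6.0935/1⌋ = 6.
Subsquare (5′×2.5′, letters a–x): lon ⌊0.3889/0.0833333⌋ = 4 → e; lat ⌊0.0935/0.0416667⌋ = 2 → c.

AF76ec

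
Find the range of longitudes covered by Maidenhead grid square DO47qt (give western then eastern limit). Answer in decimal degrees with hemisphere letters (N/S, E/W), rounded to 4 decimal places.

Field D=3, O=14: +3·20° lon, +14·10° lat → SW at lon -120°, lat 50°.
Square 4, 7: +4·2° lon, +7·1° lat → SW at lon -112°, lat 57°.
Subsquare q=16, t=19: +16·0.0833333° lon, +19·0.0416667° lat → SW at lon -110.667°, lat 57.7917°.
Cell spans 0.0833333° lon × 0.0416667° lat.
west 110.6667° W, east 110.5833° W.

110.6667° W, 110.5833° W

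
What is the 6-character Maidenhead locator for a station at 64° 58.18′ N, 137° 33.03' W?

CP14fx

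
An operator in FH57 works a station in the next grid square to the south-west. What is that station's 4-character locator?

FH46

Longitude square 5; −1 → 4.
Latitude square 7; −1 → 6.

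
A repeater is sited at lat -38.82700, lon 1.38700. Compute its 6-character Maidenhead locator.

Offset from 180°W / 90°S: lon 181.3870°, lat 51.1730°.
Field: lon ⌊181.3870/20⌋ = 9 → J; lat ⌊51.1730/10⌋ = 5 → F.
Square: lon ⌊1.3870/2⌋ = 0; lat ⌊1.1730/1⌋ = 1.
Subsquare: lon ⌊1.3870/0.0833333⌋ = 16 → q; lat ⌊0.1730/0.0416667⌋ = 4 → e.

JF01qe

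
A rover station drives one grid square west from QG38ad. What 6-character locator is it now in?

QG28xd

Longitude subsquare a = 0; −1 → -1, wraps to 23 = x, carry into square.
Longitude square 3; −1 → 2.
The latitude characters are unchanged.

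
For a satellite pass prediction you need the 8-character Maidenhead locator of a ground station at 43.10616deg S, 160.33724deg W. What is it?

AE96tv94

Shift to the Maidenhead origin (180°W, 90°S): lon 19.66276, lat 46.89384.
Field: lon ⌊19.66276/20⌋ = 0 → A; lat ⌊46.89384/10⌋ = 4 → E.
Square: lon ⌊19.66276/2⌋ = 9; lat ⌊6.89384/1⌋ = 6.
Subsquare: lon ⌊1.66276/0.0833333⌋ = 19 → t; lat ⌊0.89384/0.0416667⌋ = 21 → v.
Extended square: lon ⌊0.07943/0.00833333⌋ = 9; lat ⌊0.01884/0.00416667⌋ = 4.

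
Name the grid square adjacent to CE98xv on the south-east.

DE08au

Longitude subsquare x = 23; +1 → 24, wraps to 0 = a, carry into square.
Longitude square 9; +1 → 10, wraps to 0, carry into field.
Longitude field C = 2; +1 → 3 = D.
Latitude subsquare v = 21; −1 → 20 = u.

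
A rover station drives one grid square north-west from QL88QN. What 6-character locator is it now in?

QL88po

Longitude subsquare q = 16; −1 → 15 = p.
Latitude subsquare n = 13; +1 → 14 = o.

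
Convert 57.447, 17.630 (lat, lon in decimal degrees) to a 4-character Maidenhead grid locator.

JO87

Add 180° to longitude and 90° to latitude: 197.63, 147.45.
Field (20°×10°, letters A–R): lon ⌊197.63/20⌋ = 9 → J; lat ⌊147.45/10⌋ = 14 → O.
Square (2°×1°, digits 0–9): lon ⌊17.63/2⌋ = 8; lat ⌊7.45/1⌋ = 7.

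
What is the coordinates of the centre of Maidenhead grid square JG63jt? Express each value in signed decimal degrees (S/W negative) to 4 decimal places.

Field J=9, G=6: +9·20° lon, +6·10° lat → SW at lon 0°, lat -30°.
Square 6, 3: +6·2° lon, +3·1° lat → SW at lon 12°, lat -27°.
Subsquare j=9, t=19: +9·0.0833333° lon, +19·0.0416667° lat → SW at lon 12.75°, lat -26.2083°.
Cell spans 0.0833333° lon × 0.0416667° lat. Centre is SW corner plus half of each.
latitude -26.1875, longitude 12.7917.

-26.1875, 12.7917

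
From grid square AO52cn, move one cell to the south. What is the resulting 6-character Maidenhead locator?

Latitude subsquare n = 13; −1 → 12 = m.
The longitude characters are unchanged.

AO52cm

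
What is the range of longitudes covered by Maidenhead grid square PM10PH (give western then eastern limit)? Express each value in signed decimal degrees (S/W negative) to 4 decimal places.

123.2500, 123.3333

Field P=15, M=12: +15·20° lon, +12·10° lat → SW at lon 120°, lat 30°.
Square 1, 0: +1·2° lon, +0·1° lat → SW at lon 122°, lat 30°.
Subsquare p=15, h=7: +15·0.0833333° lon, +7·0.0416667° lat → SW at lon 123.25°, lat 30.2917°.
Cell spans 0.0833333° lon × 0.0416667° lat.
west 123.2500, east 123.3333.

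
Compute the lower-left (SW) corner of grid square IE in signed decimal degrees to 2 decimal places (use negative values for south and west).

Field I=8, E=4: +8·20° lon, +4·10° lat → SW at lon -20°, lat -50°.
latitude -50.00, longitude -20.00.

-50.00, -20.00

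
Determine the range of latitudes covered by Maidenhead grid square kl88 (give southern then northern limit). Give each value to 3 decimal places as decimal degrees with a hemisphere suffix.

Field K=10, L=11: +10·20° lon, +11·10° lat → SW at lon 20°, lat 20°.
Square 8, 8: +8·2° lon, +8·1° lat → SW at lon 36°, lat 28°.
Cell spans 2° lon × 1° lat.
south 28.000° N, north 29.000° N.

28.000° N, 29.000° N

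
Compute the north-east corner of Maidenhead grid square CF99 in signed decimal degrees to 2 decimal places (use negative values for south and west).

-30.00, -120.00

Field C=2, F=5: +2·20° lon, +5·10° lat → SW at lon -140°, lat -40°.
Square 9, 9: +9·2° lon, +9·1° lat → SW at lon -122°, lat -31°.
Cell spans 2° lon × 1° lat. NE corner is SW corner plus one full cell.
latitude -30.00, longitude -120.00.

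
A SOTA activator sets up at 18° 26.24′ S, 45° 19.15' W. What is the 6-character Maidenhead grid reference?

GH71in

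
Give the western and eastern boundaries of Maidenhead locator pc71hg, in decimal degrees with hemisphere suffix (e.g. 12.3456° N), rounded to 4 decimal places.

134.5833° E, 134.6667° E

Field P=15, C=2: +15·20° lon, +2·10° lat → SW at lon 120°, lat -70°.
Square 7, 1: +7·2° lon, +1·1° lat → SW at lon 134°, lat -69°.
Subsquare h=7, g=6: +7·0.0833333° lon, +6·0.0416667° lat → SW at lon 134.583°, lat -68.75°.
Cell spans 0.0833333° lon × 0.0416667° lat.
west 134.5833° E, east 134.6667° E.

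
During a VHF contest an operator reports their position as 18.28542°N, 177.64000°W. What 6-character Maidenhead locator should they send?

AK18eg

Add 180° to longitude and 90° to latitude: 2.3600, 108.2854.
Field (20°×10°, letters A–R): 2.3600/20 → 0 → A, 108.2854/10 → 10 → K; chars AK.
Square (2°×1°, digits 0–9): 2.3600/2 → 1, 8.2854/1 → 8; chars 18.
Subsquare (5′×2.5′, letters a–x): 0.3600/0.0833333 → 4 → e, 0.2854/0.0416667 → 6 → g; chars eg.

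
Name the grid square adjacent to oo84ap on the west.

OO74xp

Longitude subsquare a = 0; −1 → -1, wraps to 23 = x, carry into square.
Longitude square 8; −1 → 7.
The latitude characters are unchanged.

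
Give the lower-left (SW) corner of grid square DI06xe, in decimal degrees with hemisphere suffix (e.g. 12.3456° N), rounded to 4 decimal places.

Field D=3, I=8: +3·20° lon, +8·10° lat → SW at lon -120°, lat -10°.
Square 0, 6: +0·2° lon, +6·1° lat → SW at lon -120°, lat -4°.
Subsquare x=23, e=4: +23·0.0833333° lon, +4·0.0416667° lat → SW at lon -118.083°, lat -3.83333°.
latitude 3.8333° S, longitude 118.0833° W.

3.8333° S, 118.0833° W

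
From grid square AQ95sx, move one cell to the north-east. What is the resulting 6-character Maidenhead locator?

AQ96ta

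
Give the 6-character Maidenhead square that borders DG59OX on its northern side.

Latitude subsquare x = 23; +1 → 24, wraps to 0 = a, carry into square.
Latitude square 9; +1 → 10, wraps to 0, carry into field.
Latitude field G = 6; +1 → 7 = H.
The longitude characters are unchanged.

DH50oa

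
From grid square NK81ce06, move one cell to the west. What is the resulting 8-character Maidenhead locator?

NK81be96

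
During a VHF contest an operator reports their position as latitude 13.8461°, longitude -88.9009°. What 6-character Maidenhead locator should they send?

Offset from 180°W / 90°S: lon 91.0991°, lat 103.8461°.
Field: lon ⌊91.0991/20⌋ = 4 → E; lat ⌊103.8461/10⌋ = 10 → K.
Square: lon ⌊11.0991/2⌋ = 5; lat ⌊3.8461/1⌋ = 3.
Subsquare: lon ⌊1.0991/0.0833333⌋ = 13 → n; lat ⌊0.8461/0.0416667⌋ = 20 → u.

EK53nu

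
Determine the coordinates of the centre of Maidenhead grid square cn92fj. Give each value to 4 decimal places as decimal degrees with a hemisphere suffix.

Field C=2, N=13: +2·20° lon, +13·10° lat → SW at lon -140°, lat 40°.
Square 9, 2: +9·2° lon, +2·1° lat → SW at lon -122°, lat 42°.
Subsquare f=5, j=9: +5·0.0833333° lon, +9·0.0416667° lat → SW at lon -121.583°, lat 42.375°.
Cell spans 0.0833333° lon × 0.0416667° lat. Centre is SW corner plus half of each.
latitude 42.3958° N, longitude 121.5417° W.

42.3958° N, 121.5417° W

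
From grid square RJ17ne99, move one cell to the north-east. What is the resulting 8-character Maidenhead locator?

RJ17of00

Longitude extended square 9; +1 → 10, wraps to 0, carry into subsquare.
Longitude subsquare n = 13; +1 → 14 = o.
Latitude extended square 9; +1 → 10, wraps to 0, carry into subsquare.
Latitude subsquare e = 4; +1 → 5 = f.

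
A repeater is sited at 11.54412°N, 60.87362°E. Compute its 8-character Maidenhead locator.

MK01kn40

Offset from 180°W / 90°S: lon 240.87362°, lat 101.54412°.
Field (20°×10°, letters A–R): lon ⌊240.87362/20⌋ = 12 → M; lat ⌊101.54412/10⌋ = 10 → K.
Square (2°×1°, digits 0–9): lon ⌊0.87362/2⌋ = 0; lat ⌊1.54412/1⌋ = 1.
Subsquare (5′×2.5′, letters a–x): lon ⌊0.87362/0.0833333⌋ = 10 → k; lat ⌊0.54412/0.0416667⌋ = 13 → n.
Extended square (30″×15″, digits 0–9): lon ⌊0.04029/0.00833333⌋ = 4; lat ⌊0.00245/0.00416667⌋ = 0.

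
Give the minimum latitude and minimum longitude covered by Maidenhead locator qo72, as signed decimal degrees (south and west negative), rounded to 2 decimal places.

Field Q=16, O=14: +16·20° lon, +14·10° lat → SW at lon 140°, lat 50°.
Square 7, 2: +7·2° lon, +2·1° lat → SW at lon 154°, lat 52°.
latitude 52.00, longitude 154.00.

52.00, 154.00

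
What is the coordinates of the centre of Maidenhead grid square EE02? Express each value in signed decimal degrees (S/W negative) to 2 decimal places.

-47.50, -99.00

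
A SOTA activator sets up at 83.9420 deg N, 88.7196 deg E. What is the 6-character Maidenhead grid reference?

NR43iw

Shift to the Maidenhead origin (180°W, 90°S): lon 268.7196, lat 173.9420.
Field: 268.7196/20 → 13 → N, 173.9420/10 → 17 → R; chars NR.
Square: 8.7196/2 → 4, 3.9420/1 → 3; chars 43.
Subsquare: 0.7196/0.0833333 → 8 → i, 0.9420/0.0416667 → 22 → w; chars iw.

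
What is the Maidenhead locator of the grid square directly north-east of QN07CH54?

Longitude extended square 5; +1 → 6.
Latitude extended square 4; +1 → 5.

QN07ch65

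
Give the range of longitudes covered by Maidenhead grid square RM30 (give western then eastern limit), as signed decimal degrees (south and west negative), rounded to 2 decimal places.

Field R=17, M=12: +17·20° lon, +12·10° lat → SW at lon 160°, lat 30°.
Square 3, 0: +3·2° lon, +0·1° lat → SW at lon 166°, lat 30°.
Cell spans 2° lon × 1° lat.
west 166.00, east 168.00.

166.00, 168.00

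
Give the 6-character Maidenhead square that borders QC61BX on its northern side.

QC62ba

Latitude subsquare x = 23; +1 → 24, wraps to 0 = a, carry into square.
Latitude square 1; +1 → 2.
The longitude characters are unchanged.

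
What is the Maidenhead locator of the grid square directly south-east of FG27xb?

FG37aa

Longitude subsquare x = 23; +1 → 24, wraps to 0 = a, carry into square.
Longitude square 2; +1 → 3.
Latitude subsquare b = 1; −1 → 0 = a.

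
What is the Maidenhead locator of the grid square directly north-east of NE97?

Longitude square 9; +1 → 10, wraps to 0, carry into field.
Longitude field N = 13; +1 → 14 = O.
Latitude square 7; +1 → 8.

OE08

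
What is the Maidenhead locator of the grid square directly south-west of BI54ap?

BI44xo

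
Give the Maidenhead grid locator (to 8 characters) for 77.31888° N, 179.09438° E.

RQ97nh16

Shift to the Maidenhead origin (180°W, 90°S): lon 359.09438, lat 167.31888.
Field: 359.09438/20 → 17 → R, 167.31888/10 → 16 → Q; chars RQ.
Square: 19.09438/2 → 9, 7.31888/1 → 7; chars 97.
Subsquare: 1.09438/0.0833333 → 13 → n, 0.31888/0.0416667 → 7 → h; chars nh.
Extended square: 0.01105/0.00833333 → 1, 0.02721/0.00416667 → 6; chars 16.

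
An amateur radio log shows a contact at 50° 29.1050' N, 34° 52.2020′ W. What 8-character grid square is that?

HO20nl56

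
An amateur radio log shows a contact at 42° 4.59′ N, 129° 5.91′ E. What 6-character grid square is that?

Offset from 180°W / 90°S: lon 309.0985°, lat 132.0765°.
Field: 309.0985/20 → 15 → P, 132.0765/10 → 13 → N; chars PN.
Square: 9.0985/2 → 4, 2.0765/1 → 2; chars 42.
Subsquare: 1.0985/0.0833333 → 13 → n, 0.0765/0.0416667 → 1 → b; chars nb.

PN42nb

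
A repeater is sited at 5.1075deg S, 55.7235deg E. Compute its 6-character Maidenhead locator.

LI74uv

Shift to the Maidenhead origin (180°W, 90°S): lon 235.7235, lat 84.8925.
Field (20°×10°, letters A–R): 235.7235/20 → 11 → L, 84.8925/10 → 8 → I; chars LI.
Square (2°×1°, digits 0–9): 15.7235/2 → 7, 4.8925/1 → 4; chars 74.
Subsquare (5′×2.5′, letters a–x): 1.7235/0.0833333 → 20 → u, 0.8925/0.0416667 → 21 → v; chars uv.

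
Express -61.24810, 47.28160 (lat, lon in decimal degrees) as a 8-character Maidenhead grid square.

LC38ps30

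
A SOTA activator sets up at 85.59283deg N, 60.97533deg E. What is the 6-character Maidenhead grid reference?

MR05lo

Add 180° to longitude and 90° to latitude: 240.9753, 175.5928.
Field: lon ⌊240.9753/20⌋ = 12 → M; lat ⌊175.5928/10⌋ = 17 → R.
Square: lon ⌊0.9753/2⌋ = 0; lat ⌊5.5928/1⌋ = 5.
Subsquare: lon ⌊0.9753/0.0833333⌋ = 11 → l; lat ⌊0.5928/0.0416667⌋ = 14 → o.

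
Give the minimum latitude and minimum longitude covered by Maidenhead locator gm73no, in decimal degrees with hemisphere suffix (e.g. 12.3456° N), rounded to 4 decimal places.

33.5833° N, 44.9167° W

Field G=6, M=12: +6·20° lon, +12·10° lat → SW at lon -60°, lat 30°.
Square 7, 3: +7·2° lon, +3·1° lat → SW at lon -46°, lat 33°.
Subsquare n=13, o=14: +13·0.0833333° lon, +14·0.0416667° lat → SW at lon -44.9167°, lat 33.5833°.
latitude 33.5833° N, longitude 44.9167° W.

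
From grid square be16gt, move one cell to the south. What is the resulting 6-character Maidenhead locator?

BE16gs

Latitude subsquare t = 19; −1 → 18 = s.
The longitude characters are unchanged.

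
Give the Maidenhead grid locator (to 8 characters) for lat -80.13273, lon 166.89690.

RA39ku78

Add 180° to longitude and 90° to latitude: 346.89690, 9.86727.
Field: lon ⌊346.89690/20⌋ = 17 → R; lat ⌊9.86727/10⌋ = 0 → A.
Square: lon ⌊6.89690/2⌋ = 3; lat ⌊9.86727/1⌋ = 9.
Subsquare: lon ⌊0.89690/0.0833333⌋ = 10 → k; lat ⌊0.86727/0.0416667⌋ = 20 → u.
Extended square: lon ⌊0.06357/0.00833333⌋ = 7; lat ⌊0.03394/0.00416667⌋ = 8.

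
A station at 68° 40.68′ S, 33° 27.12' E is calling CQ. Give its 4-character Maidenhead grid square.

KC61

Shift to the Maidenhead origin (180°W, 90°S): lon 213.45, lat 21.32.
Field: 213.45/20 → 10 → K, 21.32/10 → 2 → C; chars KC.
Square: 13.45/2 → 6, 1.32/1 → 1; chars 61.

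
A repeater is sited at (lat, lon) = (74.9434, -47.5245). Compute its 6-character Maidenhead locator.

GQ64fw

Add 180° to longitude and 90° to latitude: 132.4755, 164.9434.
Field (20°×10°, letters A–R): 132.4755/20 → 6 → G, 164.9434/10 → 16 → Q; chars GQ.
Square (2°×1°, digits 0–9): 12.4755/2 → 6, 4.9434/1 → 4; chars 64.
Subsquare (5′×2.5′, letters a–x): 0.4755/0.0833333 → 5 → f, 0.9434/0.0416667 → 22 → w; chars fw.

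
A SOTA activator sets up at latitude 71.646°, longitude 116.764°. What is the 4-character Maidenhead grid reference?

Shift to the Maidenhead origin (180°W, 90°S): lon 296.76, lat 161.65.
Field: lon ⌊296.76/20⌋ = 14 → O; lat ⌊161.65/10⌋ = 16 → Q.
Square: lon ⌊16.76/2⌋ = 8; lat ⌊1.65/1⌋ = 1.

OQ81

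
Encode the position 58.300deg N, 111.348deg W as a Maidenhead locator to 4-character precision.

DO48

Shift to the Maidenhead origin (180°W, 90°S): lon 68.65, lat 148.30.
Field: lon ⌊68.65/20⌋ = 3 → D; lat ⌊148.30/10⌋ = 14 → O.
Square: lon ⌊8.65/2⌋ = 4; lat ⌊8.30/1⌋ = 8.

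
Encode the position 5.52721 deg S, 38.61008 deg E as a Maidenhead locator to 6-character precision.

KI94hl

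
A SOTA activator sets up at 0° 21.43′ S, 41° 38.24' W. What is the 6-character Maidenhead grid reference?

GI99ep

Offset from 180°W / 90°S: lon 138.3627°, lat 89.6428°.
Field: 138.3627/20 → 6 → G, 89.6428/10 → 8 → I; chars GI.
Square: 18.3627/2 → 9, 9.6428/1 → 9; chars 99.
Subsquare: 0.3627/0.0833333 → 4 → e, 0.6428/0.0416667 → 15 → p; chars ep.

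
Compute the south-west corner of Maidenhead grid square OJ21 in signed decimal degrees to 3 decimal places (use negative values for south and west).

1.000, 104.000

Field O=14, J=9: +14·20° lon, +9·10° lat → SW at lon 100°, lat 0°.
Square 2, 1: +2·2° lon, +1·1° lat → SW at lon 104°, lat 1°.
latitude 1.000, longitude 104.000.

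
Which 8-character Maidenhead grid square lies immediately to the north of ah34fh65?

AH34fh66

Latitude extended square 5; +1 → 6.
The longitude characters are unchanged.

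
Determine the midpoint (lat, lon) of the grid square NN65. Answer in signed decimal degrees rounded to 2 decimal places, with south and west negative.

45.50, 93.00

Field N=13, N=13: +13·20° lon, +13·10° lat → SW at lon 80°, lat 40°.
Square 6, 5: +6·2° lon, +5·1° lat → SW at lon 92°, lat 45°.
Cell spans 2° lon × 1° lat. Centre is SW corner plus half of each.
latitude 45.50, longitude 93.00.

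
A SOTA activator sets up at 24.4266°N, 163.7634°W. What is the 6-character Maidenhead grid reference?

Shift to the Maidenhead origin (180°W, 90°S): lon 16.2366, lat 114.4266.
Field: lon ⌊16.2366/20⌋ = 0 → A; lat ⌊114.4266/10⌋ = 11 → L.
Square: lon ⌊16.2366/2⌋ = 8; lat ⌊4.4266/1⌋ = 4.
Subsquare: lon ⌊0.2366/0.0833333⌋ = 2 → c; lat ⌊0.4266/0.0416667⌋ = 10 → k.

AL84ck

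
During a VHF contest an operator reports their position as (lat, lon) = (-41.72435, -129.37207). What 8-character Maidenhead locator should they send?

CE58hg56

Add 180° to longitude and 90° to latitude: 50.62793, 48.27565.
Field: 50.62793/20 → 2 → C, 48.27565/10 → 4 → E; chars CE.
Square: 10.62793/2 → 5, 8.27565/1 → 8; chars 58.
Subsquare: 0.62793/0.0833333 → 7 → h, 0.27565/0.0416667 → 6 → g; chars hg.
Extended square: 0.04460/0.00833333 → 5, 0.02565/0.00416667 → 6; chars 56.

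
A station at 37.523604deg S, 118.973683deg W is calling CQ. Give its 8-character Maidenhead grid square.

Offset from 180°W / 90°S: lon 61.02632°, lat 52.47640°.
Field: 61.02632/20 → 3 → D, 52.47640/10 → 5 → F; chars DF.
Square: 1.02632/2 → 0, 2.47640/1 → 2; chars 02.
Subsquare: 1.02632/0.0833333 → 12 → m, 0.47640/0.0416667 → 11 → l; chars ml.
Extended square: 0.02632/0.00833333 → 3, 0.01806/0.00416667 → 4; chars 34.

DF02ml34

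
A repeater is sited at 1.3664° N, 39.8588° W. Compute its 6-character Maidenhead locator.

HJ01bi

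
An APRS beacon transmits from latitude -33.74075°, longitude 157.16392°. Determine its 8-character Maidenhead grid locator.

Offset from 180°W / 90°S: lon 337.16392°, lat 56.25925°.
Field: lon ⌊337.16392/20⌋ = 16 → Q; lat ⌊56.25925/10⌋ = 5 → F.
Square: lon ⌊17.16392/2⌋ = 8; lat ⌊6.25925/1⌋ = 6.
Subsquare: lon ⌊1.16392/0.0833333⌋ = 13 → n; lat ⌊0.25925/0.0416667⌋ = 6 → g.
Extended square: lon ⌊0.08059/0.00833333⌋ = 9; lat ⌊0.00925/0.00416667⌋ = 2.

QF86ng92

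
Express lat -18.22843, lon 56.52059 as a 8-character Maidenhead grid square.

Shift to the Maidenhead origin (180°W, 90°S): lon 236.52059, lat 71.77157.
Field (20°×10°, letters A–R): lon ⌊236.52059/20⌋ = 11 → L; lat ⌊71.77157/10⌋ = 7 → H.
Square (2°×1°, digits 0–9): lon ⌊16.52059/2⌋ = 8; lat ⌊1.77157/1⌋ = 1.
Subsquare (5′×2.5′, letters a–x): lon ⌊0.52059/0.0833333⌋ = 6 → g; lat ⌊0.77157/0.0416667⌋ = 18 → s.
Extended square (30″×15″, digits 0–9): lon ⌊0.02059/0.00833333⌋ = 2; lat ⌊0.02157/0.00416667⌋ = 5.

LH81gs25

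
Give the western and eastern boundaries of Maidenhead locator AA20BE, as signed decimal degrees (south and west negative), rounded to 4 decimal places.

Field A=0, A=0: +0·20° lon, +0·10° lat → SW at lon -180°, lat -90°.
Square 2, 0: +2·2° lon, +0·1° lat → SW at lon -176°, lat -90°.
Subsquare b=1, e=4: +1·0.0833333° lon, +4·0.0416667° lat → SW at lon -175.917°, lat -89.8333°.
Cell spans 0.0833333° lon × 0.0416667° lat.
west -175.9167, east -175.8333.

-175.9167, -175.8333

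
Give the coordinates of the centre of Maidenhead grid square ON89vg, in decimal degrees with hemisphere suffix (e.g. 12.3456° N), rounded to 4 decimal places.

49.2708° N, 117.7917° E

Field O=14, N=13: +14·20° lon, +13·10° lat → SW at lon 100°, lat 40°.
Square 8, 9: +8·2° lon, +9·1° lat → SW at lon 116°, lat 49°.
Subsquare v=21, g=6: +21·0.0833333° lon, +6·0.0416667° lat → SW at lon 117.75°, lat 49.25°.
Cell spans 0.0833333° lon × 0.0416667° lat. Centre is SW corner plus half of each.
latitude 49.2708° N, longitude 117.7917° E.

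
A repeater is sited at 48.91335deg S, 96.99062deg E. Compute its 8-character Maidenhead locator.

NE81lc80

Add 180° to longitude and 90° to latitude: 276.99062, 41.08665.
Field: 276.99062/20 → 13 → N, 41.08665/10 → 4 → E; chars NE.
Square: 16.99062/2 → 8, 1.08665/1 → 1; chars 81.
Subsquare: 0.99062/0.0833333 → 11 → l, 0.08665/0.0416667 → 2 → c; chars lc.
Extended square: 0.07395/0.00833333 → 8, 0.00332/0.00416667 → 0; chars 80.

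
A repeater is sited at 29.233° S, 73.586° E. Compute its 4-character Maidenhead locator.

MG60

Shift to the Maidenhead origin (180°W, 90°S): lon 253.59, lat 60.77.
Field: 253.59/20 → 12 → M, 60.77/10 → 6 → G; chars MG.
Square: 13.59/2 → 6, 0.77/1 → 0; chars 60.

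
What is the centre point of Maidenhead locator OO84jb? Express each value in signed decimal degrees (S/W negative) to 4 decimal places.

Field O=14, O=14: +14·20° lon, +14·10° lat → SW at lon 100°, lat 50°.
Square 8, 4: +8·2° lon, +4·1° lat → SW at lon 116°, lat 54°.
Subsquare j=9, b=1: +9·0.0833333° lon, +1·0.0416667° lat → SW at lon 116.75°, lat 54.0417°.
Cell spans 0.0833333° lon × 0.0416667° lat. Centre is SW corner plus half of each.
latitude 54.0625, longitude 116.7917.

54.0625, 116.7917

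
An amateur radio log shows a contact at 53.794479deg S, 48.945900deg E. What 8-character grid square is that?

Shift to the Maidenhead origin (180°W, 90°S): lon 228.94590, lat 36.20552.
Field: 228.94590/20 → 11 → L, 36.20552/10 → 3 → D; chars LD.
Square: 8.94590/2 → 4, 6.20552/1 → 6; chars 46.
Subsquare: 0.94590/0.0833333 → 11 → l, 0.20552/0.0416667 → 4 → e; chars le.
Extended square: 0.02923/0.00833333 → 3, 0.03885/0.00416667 → 9; chars 39.

LD46le39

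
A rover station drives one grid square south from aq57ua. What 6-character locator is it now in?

Latitude subsquare a = 0; −1 → -1, wraps to 23 = x, carry into square.
Latitude square 7; −1 → 6.
The longitude characters are unchanged.

AQ56ux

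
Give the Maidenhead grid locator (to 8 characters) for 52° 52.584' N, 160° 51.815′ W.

AO92nv60

Offset from 180°W / 90°S: lon 19.13642°, lat 142.87640°.
Field (20°×10°, letters A–R): 19.13642/20 → 0 → A, 142.87640/10 → 14 → O; chars AO.
Square (2°×1°, digits 0–9): 19.13642/2 → 9, 2.87640/1 → 2; chars 92.
Subsquare (5′×2.5′, letters a–x): 1.13642/0.0833333 → 13 → n, 0.87640/0.0416667 → 21 → v; chars nv.
Extended square (30″×15″, digits 0–9): 0.05308/0.00833333 → 6, 0.00140/0.00416667 → 0; chars 60.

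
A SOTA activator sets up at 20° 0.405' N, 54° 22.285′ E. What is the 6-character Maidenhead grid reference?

LL70ea

Shift to the Maidenhead origin (180°W, 90°S): lon 234.3714, lat 110.0067.
Field: lon ⌊234.3714/20⌋ = 11 → L; lat ⌊110.0067/10⌋ = 11 → L.
Square: lon ⌊14.3714/2⌋ = 7; lat ⌊0.0067/1⌋ = 0.
Subsquare: lon ⌊0.3714/0.0833333⌋ = 4 → e; lat ⌊0.0067/0.0416667⌋ = 0 → a.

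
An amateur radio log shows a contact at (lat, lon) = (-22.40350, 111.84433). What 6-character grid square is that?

Offset from 180°W / 90°S: lon 291.8443°, lat 67.5965°.
Field: 291.8443/20 → 14 → O, 67.5965/10 → 6 → G; chars OG.
Square: 11.8443/2 → 5, 7.5965/1 → 7; chars 57.
Subsquare: 1.8443/0.0833333 → 22 → w, 0.5965/0.0416667 → 14 → o; chars wo.

OG57wo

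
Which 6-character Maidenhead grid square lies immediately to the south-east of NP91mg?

NP91nf

Longitude subsquare m = 12; +1 → 13 = n.
Latitude subsquare g = 6; −1 → 5 = f.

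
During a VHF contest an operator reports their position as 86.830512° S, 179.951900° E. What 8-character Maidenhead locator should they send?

RA93xe40

Shift to the Maidenhead origin (180°W, 90°S): lon 359.95190, lat 3.16949.
Field: 359.95190/20 → 17 → R, 3.16949/10 → 0 → A; chars RA.
Square: 19.95190/2 → 9, 3.16949/1 → 3; chars 93.
Subsquare: 1.95190/0.0833333 → 23 → x, 0.16949/0.0416667 → 4 → e; chars xe.
Extended square: 0.03523/0.00833333 → 4, 0.00282/0.00416667 → 0; chars 40.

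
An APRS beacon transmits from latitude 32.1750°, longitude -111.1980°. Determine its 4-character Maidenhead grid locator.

Offset from 180°W / 90°S: lon 68.80°, lat 122.17°.
Field (20°×10°, letters A–R): 68.80/20 → 3 → D, 122.17/10 → 12 → M; chars DM.
Square (2°×1°, digits 0–9): 8.80/2 → 4, 2.17/1 → 2; chars 42.

DM42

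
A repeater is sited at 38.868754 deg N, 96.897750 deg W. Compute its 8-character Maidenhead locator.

EM18nu28

Shift to the Maidenhead origin (180°W, 90°S): lon 83.10225, lat 128.86875.
Field (20°×10°, letters A–R): lon ⌊83.10225/20⌋ = 4 → E; lat ⌊128.86875/10⌋ = 12 → M.
Square (2°×1°, digits 0–9): lon ⌊3.10225/2⌋ = 1; lat ⌊8.86875/1⌋ = 8.
Subsquare (5′×2.5′, letters a–x): lon ⌊1.10225/0.0833333⌋ = 13 → n; lat ⌊0.86875/0.0416667⌋ = 20 → u.
Extended square (30″×15″, digits 0–9): lon ⌊0.01892/0.00833333⌋ = 2; lat ⌊0.03542/0.00416667⌋ = 8.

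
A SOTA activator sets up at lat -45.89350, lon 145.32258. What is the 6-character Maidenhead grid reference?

Shift to the Maidenhead origin (180°W, 90°S): lon 325.3226, lat 44.1065.
Field: 325.3226/20 → 16 → Q, 44.1065/10 → 4 → E; chars QE.
Square: 5.3226/2 → 2, 4.1065/1 → 4; chars 24.
Subsquare: 1.3226/0.0833333 → 15 → p, 0.1065/0.0416667 → 2 → c; chars pc.

QE24pc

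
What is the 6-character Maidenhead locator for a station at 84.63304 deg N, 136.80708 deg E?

Offset from 180°W / 90°S: lon 316.8071°, lat 174.6330°.
Field: 316.8071/20 → 15 → P, 174.6330/10 → 17 → R; chars PR.
Square: 16.8071/2 → 8, 4.6330/1 → 4; chars 84.
Subsquare: 0.8071/0.0833333 → 9 → j, 0.6330/0.0416667 → 15 → p; chars jp.

PR84jp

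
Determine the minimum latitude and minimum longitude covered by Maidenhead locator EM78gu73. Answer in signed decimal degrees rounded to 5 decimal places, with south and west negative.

Field E=4, M=12: +4·20° lon, +12·10° lat → SW at lon -100°, lat 30°.
Square 7, 8: +7·2° lon, +8·1° lat → SW at lon -86°, lat 38°.
Subsquare g=6, u=20: +6·0.0833333° lon, +20·0.0416667° lat → SW at lon -85.5°, lat 38.8333°.
Extended square 7, 3: +7·0.00833333° lon, +3·0.00416667° lat → SW at lon -85.4417°, lat 38.8458°.
latitude 38.84583, longitude -85.44167.

38.84583, -85.44167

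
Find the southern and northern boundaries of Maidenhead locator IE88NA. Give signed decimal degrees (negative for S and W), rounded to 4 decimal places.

-42.0000, -41.9583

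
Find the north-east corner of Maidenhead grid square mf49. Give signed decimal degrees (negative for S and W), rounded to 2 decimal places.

-30.00, 70.00

Field M=12, F=5: +12·20° lon, +5·10° lat → SW at lon 60°, lat -40°.
Square 4, 9: +4·2° lon, +9·1° lat → SW at lon 68°, lat -31°.
Cell spans 2° lon × 1° lat. NE corner is SW corner plus one full cell.
latitude -30.00, longitude 70.00.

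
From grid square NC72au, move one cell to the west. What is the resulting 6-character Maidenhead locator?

NC62xu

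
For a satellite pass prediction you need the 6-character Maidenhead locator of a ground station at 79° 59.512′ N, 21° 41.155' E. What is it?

Offset from 180°W / 90°S: lon 201.6859°, lat 169.9919°.
Field: lon ⌊201.6859/20⌋ = 10 → K; lat ⌊169.9919/10⌋ = 16 → Q.
Square: lon ⌊1.6859/2⌋ = 0; lat ⌊9.9919/1⌋ = 9.
Subsquare: lon ⌊1.6859/0.0833333⌋ = 20 → u; lat ⌊0.9919/0.0416667⌋ = 23 → x.

KQ09ux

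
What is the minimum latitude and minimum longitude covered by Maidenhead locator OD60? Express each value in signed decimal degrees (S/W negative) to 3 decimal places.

-60.000, 112.000

Field O=14, D=3: +14·20° lon, +3·10° lat → SW at lon 100°, lat -60°.
Square 6, 0: +6·2° lon, +0·1° lat → SW at lon 112°, lat -60°.
latitude -60.000, longitude 112.000.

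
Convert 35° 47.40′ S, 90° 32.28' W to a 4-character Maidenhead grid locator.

EF44

Shift to the Maidenhead origin (180°W, 90°S): lon 89.46, lat 54.21.
Field (20°×10°, letters A–R): 89.46/20 → 4 → E, 54.21/10 → 5 → F; chars EF.
Square (2°×1°, digits 0–9): 9.46/2 → 4, 4.21/1 → 4; chars 44.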